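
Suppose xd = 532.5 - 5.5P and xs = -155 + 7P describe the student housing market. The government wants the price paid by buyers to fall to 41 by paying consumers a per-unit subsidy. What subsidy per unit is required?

Required subsidy s = 25 per unit

At a buyer price of 41, quantity demanded is 532.5 − 5.5·41 = 307.
Sellers supply 307 only when they receive Ps with -155 + 7·Ps = 307, i.e. Ps = 66.
s = Ps − Pb = 66 − 41 = 25.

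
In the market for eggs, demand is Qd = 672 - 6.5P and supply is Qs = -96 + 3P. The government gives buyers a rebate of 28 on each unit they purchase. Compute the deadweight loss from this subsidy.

Pre-subsidy: 672 - 6.5P = -96 + 3P gives P* = 1536/19, Q* = 2784/19.
With the rebate, buyers effectively pay Pb = Ps − 28, where Ps is the price sellers receive.
Demand in terms of Ps becomes Qd = 672 − 6.5(Ps − 28) = 854 - 6.5Ps. Setting this equal to supply: 854 - 6.5Ps = -96 + 3Ps, so Ps = 100.
Buyers pay Pb = 100 − 28 = 72; Q' = -96 + 3·100 = 204.
The subsidy expands output by 204 − 2784/19 = 1092/19 past the efficient level; on those units the gap between marginal cost and willingness to pay runs from 0 up to 28.
DWL = ½ × 28 × 1092/19 = 15288/19.

Deadweight loss = 15288/19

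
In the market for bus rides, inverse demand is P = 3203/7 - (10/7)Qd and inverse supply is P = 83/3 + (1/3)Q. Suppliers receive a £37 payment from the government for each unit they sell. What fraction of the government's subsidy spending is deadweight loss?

Pre-subsidy: 3203/7 - (10/7)Q = 83/3 + (1/3)Q gives Q* = 244 and P* = 109.
With the subsidy, sellers receive Ps = Pb + 37 for each unit, where Pb is the price buyers pay.
On the curves, Pb = 3203/7 - (10/7)Q and Ps = 83/3 + (1/3)Q; the wedge Ps − Pb = 37 gives 83/3 + (1/3)Q − (3203/7 - (10/7)Q) = 37, so Q' = 265.
Then Pb = 3203/7 − (10/7)·265 = 79 and Ps = 83/3 + (1/3)·265 = 116.
ΔCS = ½(244 + 265)(109 − 79) = 7635; ΔPS = ½(244 + 265)(116 − 109) = 1781.5.
Government spending = 37 × 265 = 9805.
DWL = ½ × 37 × (265 − 244) = 388.5; fraction = 388.5 / 9805 = 21/530.

DWL / government spending = 21/530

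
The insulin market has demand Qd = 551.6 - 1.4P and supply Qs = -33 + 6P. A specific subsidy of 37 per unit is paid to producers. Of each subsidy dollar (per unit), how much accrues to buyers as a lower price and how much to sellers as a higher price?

Pre-subsidy: 551.6 - 1.4P = -33 + 6P gives P* = 79, Q* = 441.
With the subsidy, sellers receive Ps = Pb + 37 for each unit, where Pb is the price buyers pay.
Supply in terms of Pb becomes Qs = -33 + 6(Pb + 37) = 189 + 6Pb. Setting this equal to demand: 551.6 - 1.4Pb = 189 + 6Pb, so Pb = 49.
Sellers receive Ps = 49 + 37 = 86; Q' = 551.6 − 1.4·49 = 483.
Buyers' price falls by P* − Pb = 79 − 49 = 30; sellers' price rises by Ps − P* = 86 − 79 = 7.

Buyers gain 30 per unit; sellers gain 7 per unit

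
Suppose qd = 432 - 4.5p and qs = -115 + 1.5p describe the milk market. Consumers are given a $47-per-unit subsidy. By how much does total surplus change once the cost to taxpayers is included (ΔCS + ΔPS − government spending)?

Net change in total surplus = -$1242.5625

Pre-subsidy: 432 - 4.5p = -115 + 1.5p gives p* = 547/6, q* = 21.75.
With the rebate, buyers effectively pay pb = ps − 47, where ps is the price sellers receive.
Demand in terms of ps becomes qd = 432 − 4.5(ps − 47) = 643.5 - 4.5ps. Setting this equal to supply: 643.5 - 4.5ps = -115 + 1.5ps, so ps = 1517/12.
Buyers pay pb = 1517/12 − 47 = 953/12; q' = -115 + 1.5·(1517/12) = 74.625.
ΔCS = ½(21.75 + 74.625)(547/6 − 953/12) = 566.203125; ΔPS = ½(21.75 + 74.625)(1517/12 − 547/6) = 1698.609375.
Government spending = 47 × 74.625 = 3507.375.
Net change = 566.203125 + 1698.609375 − 3507.375 = -1242.5625. The loss equals the DWL triangle ½·47·52.875.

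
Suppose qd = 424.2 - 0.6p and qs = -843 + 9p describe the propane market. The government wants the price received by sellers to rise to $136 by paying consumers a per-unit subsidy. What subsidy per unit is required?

At a seller price of 136, quantity supplied is -843 + 9·136 = 381.
Buyers absorb 381 only when they pay pb with 424.2 − 0.6·pb = 381, i.e. pb = 72.
s = ps − pb = 136 − 72 = 64.

Required subsidy s = $64 per unit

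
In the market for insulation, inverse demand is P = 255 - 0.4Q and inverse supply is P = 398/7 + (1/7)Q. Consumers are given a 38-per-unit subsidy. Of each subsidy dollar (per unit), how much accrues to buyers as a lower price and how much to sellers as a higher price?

Buyers gain 28 per unit; sellers gain 10 per unit

Pre-subsidy: 255 - 0.4Q = 398/7 + (1/7)Q gives Q* = 365 and P* = 109.
With the rebate, buyers effectively pay Pb = Ps − 38, where Ps is the price sellers receive.
On the curves, Pb = 255 - 0.4Q and Ps = 398/7 + (1/7)Q; the wedge Ps − Pb = 38 gives 398/7 + (1/7)Q − (255 - 0.4Q) = 38, so Q' = 435.
Then Pb = 255 − 0.4·435 = 81 and Ps = 398/7 + (1/7)·435 = 119.
Buyers' price falls by P* − Pb = 109 − 81 = 28; sellers' price rises by Ps − P* = 119 − 109 = 10.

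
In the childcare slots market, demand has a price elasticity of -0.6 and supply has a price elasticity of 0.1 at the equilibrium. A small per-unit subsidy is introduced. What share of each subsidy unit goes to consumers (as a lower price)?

Consumer share = 1/7

For a small subsidy around the equilibrium, the benefit split depends on the relative slopes, which at a point are proportional to the elasticities.
Buyer share = εs/(εs + |εd|) = 0.1/(0.1 + 0.6) = 1/7; seller share = |εd|/(εs + |εd|) = 6/7.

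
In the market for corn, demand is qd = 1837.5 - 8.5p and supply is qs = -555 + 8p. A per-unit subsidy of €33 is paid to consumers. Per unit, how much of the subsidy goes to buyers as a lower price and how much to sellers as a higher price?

Buyers gain €16 per unit; sellers gain €17 per unit

Pre-subsidy: 1837.5 - 8.5p = -555 + 8p gives p* = 145, q* = 605.
With the rebate, buyers effectively pay pb = ps − 33, where ps is the price sellers receive.
Demand in terms of ps becomes qd = 1837.5 − 8.5(ps − 33) = 2118 - 8.5ps. Setting this equal to supply: 2118 - 8.5ps = -555 + 8ps, so ps = 162.
Buyers pay pb = 162 − 33 = 129; q' = -555 + 8·162 = 741.
Buyers' price falls by p* − pb = 145 − 129 = 16; sellers' price rises by ps − p* = 162 − 145 = 17.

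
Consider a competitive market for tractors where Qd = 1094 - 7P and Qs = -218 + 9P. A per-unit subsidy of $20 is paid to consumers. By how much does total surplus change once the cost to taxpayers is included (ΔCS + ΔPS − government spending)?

Net change in total surplus = -$787.5

Pre-subsidy: 1094 - 7P = -218 + 9P gives P* = 82, Q* = 520.
With the rebate, buyers effectively pay Pb = Ps − 20, where Ps is the price sellers receive.
Demand in terms of Ps becomes Qd = 1094 − 7(Ps − 20) = 1234 - 7Ps. Setting this equal to supply: 1234 - 7Ps = -218 + 9Ps, so Ps = 90.75.
Buyers pay Pb = 90.75 − 20 = 70.75; Q' = -218 + 9·90.75 = 598.75.
ΔCS = ½(520 + 598.75)(82 − 70.75) = 6292.96875; ΔPS = ½(520 + 598.75)(90.75 − 82) = 4894.53125.
Government spending = 20 × 598.75 = 11975.
Net change = 6292.96875 + 4894.53125 − 11975 = -787.5. The loss equals the DWL triangle ½·20·78.75.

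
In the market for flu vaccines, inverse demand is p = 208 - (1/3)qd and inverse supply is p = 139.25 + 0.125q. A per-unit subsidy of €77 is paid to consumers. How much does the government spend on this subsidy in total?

Government cost = €24486

Pre-subsidy: 208 - (1/3)q = 139.25 + 0.125q gives q* = 150 and p* = 158.
With the rebate, buyers effectively pay pb = ps − 77, where ps is the price sellers receive.
On the curves, pb = 208 - (1/3)q and ps = 139.25 + 0.125q; the wedge ps − pb = 77 gives 139.25 + 0.125q − (208 - (1/3)q) = 77, so q' = 318.
Then pb = 208 − (1/3)·318 = 102 and ps = 139.25 + 0.125·318 = 179.
Government outlay = subsidy × quantity = 77 × 318 = 24486.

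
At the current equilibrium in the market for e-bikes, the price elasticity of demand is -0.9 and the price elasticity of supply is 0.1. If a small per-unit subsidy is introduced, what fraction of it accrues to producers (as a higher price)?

Producer share = 0.9

For a small subsidy around the equilibrium, the benefit split depends on the relative slopes, which at a point are proportional to the elasticities.
Buyer share = εs/(εs + |εd|) = 0.1/(0.1 + 0.9) = 0.1; seller share = |εd|/(εs + |εd|) = 0.9.
So producers capture 0.9 of the subsidy.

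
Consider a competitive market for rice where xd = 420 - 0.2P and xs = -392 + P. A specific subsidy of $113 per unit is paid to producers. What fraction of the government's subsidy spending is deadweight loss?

Pre-subsidy: 420 - 0.2P = -392 + P gives P* = 2030/3, x* = 854/3.
With the subsidy, sellers receive Ps = Pb + 113 for each unit, where Pb is the price buyers pay.
Supply in terms of Pb becomes xs = -392 + 1(Pb + 113) = -279 + Pb. Setting this equal to demand: 420 - 0.2Pb = -279 + Pb, so Pb = 582.5.
Sellers receive Ps = 582.5 + 113 = 695.5; x' = 420 − 0.2·582.5 = 303.5.
ΔCS = ½(854/3 + 303.5)(2030/3 − 582.5) = 1993885/72; ΔPS = ½(854/3 + 303.5)(695.5 − 2030/3) = 398777/72.
Government spending = 113 × 303.5 = 34295.5.
DWL = ½ × 113 × (303.5 − 854/3) = 12769/12; fraction = (12769/12) / 34295.5 = 113/3642.

DWL / government spending = 113/3642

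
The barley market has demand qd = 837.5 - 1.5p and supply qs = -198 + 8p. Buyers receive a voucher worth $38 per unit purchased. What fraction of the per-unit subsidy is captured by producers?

Producer share = 3/19

Pre-subsidy: 837.5 - 1.5p = -198 + 8p gives p* = 109, q* = 674.
With the rebate, buyers effectively pay pb = ps − 38, where ps is the price sellers receive.
Demand in terms of ps becomes qd = 837.5 − 1.5(ps − 38) = 894.5 - 1.5ps. Setting this equal to supply: 894.5 - 1.5ps = -198 + 8ps, so ps = 115.
Buyers pay pb = 115 − 38 = 77; q' = -198 + 8·115 = 722.
Buyers' price falls by p* − pb = 109 − 77 = 32; sellers' price rises by ps − p* = 115 − 109 = 6.
So producers capture 6/38 = 3/19 of each unit of subsidy.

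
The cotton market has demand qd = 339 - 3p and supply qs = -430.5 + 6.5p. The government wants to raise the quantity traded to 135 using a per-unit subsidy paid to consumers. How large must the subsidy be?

Required subsidy s = 19 per unit

At q = 135, invert demand for the buyer price: pb = (339 − 135)/3 = 68; invert supply for the seller price: ps = (135 − (-430.5))/6.5 = 87.
The subsidy must fill the gap: s = ps − pb = 87 − 68 = 19.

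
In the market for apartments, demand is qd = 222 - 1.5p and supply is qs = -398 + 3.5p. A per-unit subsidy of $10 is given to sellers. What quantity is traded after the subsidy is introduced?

q' = 46.5

Pre-subsidy: 222 - 1.5p = -398 + 3.5p gives p* = 124, q* = 36.
With the subsidy, sellers receive ps = pb + 10 for each unit, where pb is the price buyers pay.
Supply in terms of pb becomes qs = -398 + 3.5(pb + 10) = -363 + 3.5pb. Setting this equal to demand: 222 - 1.5pb = -363 + 3.5pb, so pb = 117.
Sellers receive ps = 117 + 10 = 127; q' = 222 − 1.5·117 = 46.5.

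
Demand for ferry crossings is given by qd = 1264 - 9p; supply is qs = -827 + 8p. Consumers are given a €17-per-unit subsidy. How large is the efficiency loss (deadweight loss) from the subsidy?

Pre-subsidy: 1264 - 9p = -827 + 8p gives p* = 123, q* = 157.
With the rebate, buyers effectively pay pb = ps − 17, where ps is the price sellers receive.
Demand in terms of ps becomes qd = 1264 − 9(ps − 17) = 1417 - 9ps. Setting this equal to supply: 1417 - 9ps = -827 + 8ps, so ps = 132.
Buyers pay pb = 132 − 17 = 115; q' = -827 + 8·132 = 229.
The subsidy expands output by 229 − 157 = 72 past the efficient level; on those units the gap between marginal cost and willingness to pay runs from 0 up to 17.
DWL = ½ × 17 × 72 = 612.

Deadweight loss = €612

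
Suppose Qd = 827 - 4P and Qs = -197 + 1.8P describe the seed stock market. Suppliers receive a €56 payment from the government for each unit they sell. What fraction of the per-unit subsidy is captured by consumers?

Consumer share = 9/29

Pre-subsidy: 827 - 4P = -197 + 1.8P gives P* = 5120/29, Q* = 3503/29.
With the subsidy, sellers receive Ps = Pb + 56 for each unit, where Pb is the price buyers pay.
Supply in terms of Pb becomes Qs = -197 + 1.8(Pb + 56) = -96.2 + 1.8Pb. Setting this equal to demand: 827 - 4Pb = -96.2 + 1.8Pb, so Pb = 4616/29.
Sellers receive Ps = 4616/29 + 56 = 6240/29; Q' = 827 − 4·(4616/29) = 5519/29.
Buyers' price falls by P* − Pb = 5120/29 − 4616/29 = 504/29; sellers' price rises by Ps − P* = 6240/29 − 5120/29 = 1120/29.
So consumers capture (504/29)/56 = 9/29 of each unit of subsidy.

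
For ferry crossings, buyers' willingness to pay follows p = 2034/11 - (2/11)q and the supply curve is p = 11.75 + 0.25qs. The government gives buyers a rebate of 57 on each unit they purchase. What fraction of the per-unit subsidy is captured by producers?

Producer share = 11/19

Pre-subsidy: 2034/11 - (2/11)q = 11.75 + 0.25q gives q* = 401 and p* = 112.
With the rebate, buyers effectively pay pb = ps − 57, where ps is the price sellers receive.
On the curves, pb = 2034/11 - (2/11)q and ps = 11.75 + 0.25q; the wedge ps − pb = 57 gives 11.75 + 0.25q − (2034/11 - (2/11)q) = 57, so q' = 533.
Then pb = 2034/11 − (2/11)·533 = 88 and ps = 11.75 + 0.25·533 = 145.
Buyers' price falls by p* − pb = 112 − 88 = 24; sellers' price rises by ps − p* = 145 − 112 = 33.
So producers capture 33/57 = 11/19 of each unit of subsidy.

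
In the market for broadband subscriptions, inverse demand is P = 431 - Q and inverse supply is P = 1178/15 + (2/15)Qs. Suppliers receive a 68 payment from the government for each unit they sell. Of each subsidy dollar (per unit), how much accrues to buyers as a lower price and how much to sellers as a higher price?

Buyers gain 60 per unit; sellers gain 8 per unit

Pre-subsidy: 431 - Q = 1178/15 + (2/15)Q gives Q* = 311 and P* = 120.
With the subsidy, sellers receive Ps = Pb + 68 for each unit, where Pb is the price buyers pay.
On the curves, Pb = 431 - Q and Ps = 1178/15 + (2/15)Q; the wedge Ps − Pb = 68 gives 1178/15 + (2/15)Q − (431 - Q) = 68, so Q' = 371.
Then Pb = 431 − 1·371 = 60 and Ps = 1178/15 + (2/15)·371 = 128.
Buyers' price falls by P* − Pb = 120 − 60 = 60; sellers' price rises by Ps − P* = 128 − 120 = 8.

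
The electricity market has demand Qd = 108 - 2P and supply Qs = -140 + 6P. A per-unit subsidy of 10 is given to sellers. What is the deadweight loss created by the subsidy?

Pre-subsidy: 108 - 2P = -140 + 6P gives P* = 31, Q* = 46.
With the subsidy, sellers receive Ps = Pb + 10 for each unit, where Pb is the price buyers pay.
Supply in terms of Pb becomes Qs = -140 + 6(Pb + 10) = -80 + 6Pb. Setting this equal to demand: 108 - 2Pb = -80 + 6Pb, so Pb = 23.5.
Sellers receive Ps = 23.5 + 10 = 33.5; Q' = 108 − 2·23.5 = 61.
The subsidy expands output by 61 − 46 = 15 past the efficient level; on those units the gap between marginal cost and willingness to pay runs from 0 up to 10.
DWL = ½ × 10 × 15 = 75.

Deadweight loss = 75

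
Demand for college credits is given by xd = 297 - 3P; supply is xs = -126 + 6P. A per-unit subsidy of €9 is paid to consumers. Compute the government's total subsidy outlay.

Government cost = €1566

Pre-subsidy: 297 - 3P = -126 + 6P gives P* = 47, x* = 156.
With the rebate, buyers effectively pay Pb = Ps − 9, where Ps is the price sellers receive.
Demand in terms of Ps becomes xd = 297 − 3(Ps − 9) = 324 - 3Ps. Setting this equal to supply: 324 - 3Ps = -126 + 6Ps, so Ps = 50.
Buyers pay Pb = 50 − 9 = 41; x' = -126 + 6·50 = 174.
Government outlay = subsidy × quantity = 9 × 174 = 1566.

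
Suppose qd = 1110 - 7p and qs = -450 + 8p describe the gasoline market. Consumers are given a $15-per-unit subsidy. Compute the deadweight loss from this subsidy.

Deadweight loss = $420

Pre-subsidy: 1110 - 7p = -450 + 8p gives p* = 104, q* = 382.
With the rebate, buyers effectively pay pb = ps − 15, where ps is the price sellers receive.
Demand in terms of ps becomes qd = 1110 − 7(ps − 15) = 1215 - 7ps. Setting this equal to supply: 1215 - 7ps = -450 + 8ps, so ps = 111.
Buyers pay pb = 111 − 15 = 96; q' = -450 + 8·111 = 438.
The subsidy expands output by 438 − 382 = 56 past the efficient level; on those units the gap between marginal cost and willingness to pay runs from 0 up to 15.
DWL = ½ × 15 × 56 = 420.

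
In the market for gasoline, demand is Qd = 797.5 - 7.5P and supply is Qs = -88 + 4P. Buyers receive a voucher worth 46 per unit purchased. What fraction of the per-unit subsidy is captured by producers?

Producer share = 15/23

Pre-subsidy: 797.5 - 7.5P = -88 + 4P gives P* = 77, Q* = 220.
With the rebate, buyers effectively pay Pb = Ps − 46, where Ps is the price sellers receive.
Demand in terms of Ps becomes Qd = 797.5 − 7.5(Ps − 46) = 1142.5 - 7.5Ps. Setting this equal to supply: 1142.5 - 7.5Ps = -88 + 4Ps, so Ps = 107.
Buyers pay Pb = 107 − 46 = 61; Q' = -88 + 4·107 = 340.
Buyers' price falls by P* − Pb = 77 − 61 = 16; sellers' price rises by Ps − P* = 107 − 77 = 30.
So producers capture 30/46 = 15/23 of each unit of subsidy.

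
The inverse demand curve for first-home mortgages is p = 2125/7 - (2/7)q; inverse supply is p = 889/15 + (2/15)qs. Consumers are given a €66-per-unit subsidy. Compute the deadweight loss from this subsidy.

Pre-subsidy: 2125/7 - (2/7)q = 889/15 + (2/15)q gives q* = 583 and p* = 137.
With the rebate, buyers effectively pay pb = ps − 66, where ps is the price sellers receive.
On the curves, pb = 2125/7 - (2/7)q and ps = 889/15 + (2/15)q; the wedge ps − pb = 66 gives 889/15 + (2/15)q − (2125/7 - (2/7)q) = 66, so q' = 740.5.
Then pb = 2125/7 − (2/7)·740.5 = 92 and ps = 889/15 + (2/15)·740.5 = 158.
The subsidy expands output by 740.5 − 583 = 157.5 past the efficient level; on those units the gap between marginal cost and willingness to pay runs from 0 up to 66.
DWL = ½ × 66 × 157.5 = 5197.5.

Deadweight loss = €5197.5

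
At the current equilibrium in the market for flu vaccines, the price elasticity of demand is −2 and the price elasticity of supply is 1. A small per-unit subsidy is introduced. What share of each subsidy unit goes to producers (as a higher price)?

Producer share = 2/3

For a small subsidy around the equilibrium, the benefit split depends on the relative slopes, which at a point are proportional to the elasticities.
Buyer share = εs/(εs + |εd|) = 1/(1 + 2) = 1/3; seller share = |εd|/(εs + |εd|) = 2/3.
So producers capture 2/3 of the subsidy.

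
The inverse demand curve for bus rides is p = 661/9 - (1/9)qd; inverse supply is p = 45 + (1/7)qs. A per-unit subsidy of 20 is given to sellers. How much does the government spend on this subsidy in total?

Pre-subsidy: 661/9 - (1/9)q = 45 + (1/7)q gives q* = 112 and p* = 61.
With the subsidy, sellers receive ps = pb + 20 for each unit, where pb is the price buyers pay.
On the curves, pb = 661/9 - (1/9)q and ps = 45 + (1/7)q; the wedge ps − pb = 20 gives 45 + (1/7)q − (661/9 - (1/9)q) = 20, so q' = 190.75.
Then pb = 661/9 − (1/9)·190.75 = 52.25 and ps = 45 + (1/7)·190.75 = 72.25.
Government outlay = subsidy × quantity = 20 × 190.75 = 3815.

Government cost = 3815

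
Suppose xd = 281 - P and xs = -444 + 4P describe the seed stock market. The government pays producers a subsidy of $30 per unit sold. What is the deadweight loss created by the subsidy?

Pre-subsidy: 281 - P = -444 + 4P gives P* = 145, x* = 136.
With the subsidy, sellers receive Ps = Pb + 30 for each unit, where Pb is the price buyers pay.
Supply in terms of Pb becomes xs = -444 + 4(Pb + 30) = -324 + 4Pb. Setting this equal to demand: 281 - Pb = -324 + 4Pb, so Pb = 121.
Sellers receive Ps = 121 + 30 = 151; x' = 281 − 1·121 = 160.
The subsidy expands output by 160 − 136 = 24 past the efficient level; on those units the gap between marginal cost and willingness to pay runs from 0 up to 30.
DWL = ½ × 30 × 24 = 360.

Deadweight loss = $360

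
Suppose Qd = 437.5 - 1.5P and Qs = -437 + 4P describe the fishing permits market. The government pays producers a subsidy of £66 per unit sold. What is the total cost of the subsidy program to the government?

Pre-subsidy: 437.5 - 1.5P = -437 + 4P gives P* = 159, Q* = 199.
With the subsidy, sellers receive Ps = Pb + 66 for each unit, where Pb is the price buyers pay.
Supply in terms of Pb becomes Qs = -437 + 4(Pb + 66) = -173 + 4Pb. Setting this equal to demand: 437.5 - 1.5Pb = -173 + 4Pb, so Pb = 111.
Sellers receive Ps = 111 + 66 = 177; Q' = 437.5 − 1.5·111 = 271.
Government outlay = subsidy × quantity = 66 × 271 = 17886.

Government cost = £17886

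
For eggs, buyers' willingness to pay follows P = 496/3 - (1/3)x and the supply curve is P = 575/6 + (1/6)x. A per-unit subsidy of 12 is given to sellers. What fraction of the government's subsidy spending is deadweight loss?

Pre-subsidy: 496/3 - (1/3)x = 575/6 + (1/6)x gives x* = 139 and P* = 119.
With the subsidy, sellers receive Ps = Pb + 12 for each unit, where Pb is the price buyers pay.
On the curves, Pb = 496/3 - (1/3)x and Ps = 575/6 + (1/6)x; the wedge Ps − Pb = 12 gives 575/6 + (1/6)x − (496/3 - (1/3)x) = 12, so x' = 163.
Then Pb = 496/3 − (1/3)·163 = 111 and Ps = 575/6 + (1/6)·163 = 123.
ΔCS = ½(139 + 163)(119 − 111) = 1208; ΔPS = ½(139 + 163)(123 − 119) = 604.
Government spending = 12 × 163 = 1956.
DWL = ½ × 12 × (163 − 139) = 144; fraction = 144 / 1956 = 12/163.

DWL / government spending = 12/163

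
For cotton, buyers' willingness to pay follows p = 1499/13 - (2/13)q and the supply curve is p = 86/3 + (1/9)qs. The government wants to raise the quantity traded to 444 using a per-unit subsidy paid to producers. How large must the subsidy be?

Required subsidy s = 31 per unit

At q = 444, from the demand curve buyers pay pb = 1499/13 − (2/13)·444 = 47; from the supply curve sellers need ps = 86/3 + (1/9)·444 = 78.
The subsidy must fill the gap: s = ps − pb = 78 − 47 = 31.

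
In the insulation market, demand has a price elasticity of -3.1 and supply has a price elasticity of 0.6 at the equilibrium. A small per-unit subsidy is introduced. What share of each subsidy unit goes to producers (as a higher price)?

Producer share = 31/37

For a small subsidy around the equilibrium, the benefit split depends on the relative slopes, which at a point are proportional to the elasticities.
Buyer share = εs/(εs + |εd|) = 0.6/(0.6 + 3.1) = 6/37; seller share = |εd|/(εs + |εd|) = 31/37.
So producers capture 31/37 of the subsidy.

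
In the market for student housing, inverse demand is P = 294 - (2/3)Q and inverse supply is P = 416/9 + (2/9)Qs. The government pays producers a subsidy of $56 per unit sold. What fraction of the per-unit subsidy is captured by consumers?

Consumer share = 0.75

Pre-subsidy: 294 - (2/3)Q = 416/9 + (2/9)Q gives Q* = 278.75 and P* = 649/6.
With the subsidy, sellers receive Ps = Pb + 56 for each unit, where Pb is the price buyers pay.
On the curves, Pb = 294 - (2/3)Q and Ps = 416/9 + (2/9)Q; the wedge Ps − Pb = 56 gives 416/9 + (2/9)Q − (294 - (2/3)Q) = 56, so Q' = 341.75.
Then Pb = 294 − (2/3)·341.75 = 397/6 and Ps = 416/9 + (2/9)·341.75 = 733/6.
Buyers' price falls by P* − Pb = 649/6 − 397/6 = 42; sellers' price rises by Ps − P* = 733/6 − 649/6 = 14.
So consumers capture 42/56 = 0.75 of each unit of subsidy.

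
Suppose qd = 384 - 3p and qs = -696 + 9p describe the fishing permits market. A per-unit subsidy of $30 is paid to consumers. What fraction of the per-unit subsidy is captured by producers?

Producer share = 0.25

Pre-subsidy: 384 - 3p = -696 + 9p gives p* = 90, q* = 114.
With the rebate, buyers effectively pay pb = ps − 30, where ps is the price sellers receive.
Demand in terms of ps becomes qd = 384 − 3(ps − 30) = 474 - 3ps. Setting this equal to supply: 474 - 3ps = -696 + 9ps, so ps = 97.5.
Buyers pay pb = 97.5 − 30 = 67.5; q' = -696 + 9·97.5 = 181.5.
Buyers' price falls by p* − pb = 90 − 67.5 = 22.5; sellers' price rises by ps − p* = 97.5 − 90 = 7.5.
So producers capture 7.5/30 = 0.25 of each unit of subsidy.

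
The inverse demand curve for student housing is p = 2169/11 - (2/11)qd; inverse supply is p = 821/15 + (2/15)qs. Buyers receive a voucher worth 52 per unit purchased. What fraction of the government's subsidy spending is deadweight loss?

DWL / government spending = 165/1234

Pre-subsidy: 2169/11 - (2/11)q = 821/15 + (2/15)q gives q* = 452 and p* = 115.
With the rebate, buyers effectively pay pb = ps − 52, where ps is the price sellers receive.
On the curves, pb = 2169/11 - (2/11)q and ps = 821/15 + (2/15)q; the wedge ps − pb = 52 gives 821/15 + (2/15)q − (2169/11 - (2/11)q) = 52, so q' = 617.
Then pb = 2169/11 − (2/11)·617 = 85 and ps = 821/15 + (2/15)·617 = 137.
ΔCS = ½(452 + 617)(115 − 85) = 16035; ΔPS = ½(452 + 617)(137 − 115) = 11759.
Government spending = 52 × 617 = 32084.
DWL = ½ × 52 × (617 − 452) = 4290; fraction = 4290 / 32084 = 165/1234.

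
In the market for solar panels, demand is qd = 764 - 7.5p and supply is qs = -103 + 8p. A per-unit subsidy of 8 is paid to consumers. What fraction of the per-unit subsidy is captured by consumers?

Consumer share = 16/31

Pre-subsidy: 764 - 7.5p = -103 + 8p gives p* = 1734/31, q* = 10679/31.
With the rebate, buyers effectively pay pb = ps − 8, where ps is the price sellers receive.
Demand in terms of ps becomes qd = 764 − 7.5(ps − 8) = 824 - 7.5ps. Setting this equal to supply: 824 - 7.5ps = -103 + 8ps, so ps = 1854/31.
Buyers pay pb = 1854/31 − 8 = 1606/31; q' = -103 + 8·(1854/31) = 11639/31.
Buyers' price falls by p* − pb = 1734/31 − 1606/31 = 128/31; sellers' price rises by ps − p* = 1854/31 − 1734/31 = 120/31.
So consumers capture (128/31)/8 = 16/31 of each unit of subsidy.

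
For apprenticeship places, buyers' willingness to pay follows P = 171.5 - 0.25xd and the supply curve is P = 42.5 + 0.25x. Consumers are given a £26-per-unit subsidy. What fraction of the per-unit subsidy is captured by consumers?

Pre-subsidy: 171.5 - 0.25x = 42.5 + 0.25x gives x* = 258 and P* = 107.
With the rebate, buyers effectively pay Pb = Ps − 26, where Ps is the price sellers receive.
On the curves, Pb = 171.5 - 0.25x and Ps = 42.5 + 0.25x; the wedge Ps − Pb = 26 gives 42.5 + 0.25x − (171.5 - 0.25x) = 26, so x' = 310.
Then Pb = 171.5 − 0.25·310 = 94 and Ps = 42.5 + 0.25·310 = 120.
Buyers' price falls by P* − Pb = 107 − 94 = 13; sellers' price rises by Ps − P* = 120 − 107 = 13.
So consumers capture 13/26 = 0.5 of each unit of subsidy.

Consumer share = 0.5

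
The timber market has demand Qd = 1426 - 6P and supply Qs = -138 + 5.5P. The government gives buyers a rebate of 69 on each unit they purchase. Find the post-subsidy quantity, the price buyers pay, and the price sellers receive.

Pre-subsidy: 1426 - 6P = -138 + 5.5P gives P* = 136, Q* = 610.
With the rebate, buyers effectively pay Pb = Ps − 69, where Ps is the price sellers receive.
Demand in terms of Ps becomes Qd = 1426 − 6(Ps − 69) = 1840 - 6Ps. Setting this equal to supply: 1840 - 6Ps = -138 + 5.5Ps, so Ps = 172.
Buyers pay Pb = 172 − 69 = 103; Q' = -138 + 5.5·172 = 808.

Q' = 808; buyers pay 103; sellers receive 172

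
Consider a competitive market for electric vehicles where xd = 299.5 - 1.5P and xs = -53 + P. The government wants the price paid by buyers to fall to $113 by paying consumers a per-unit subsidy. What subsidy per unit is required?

At a buyer price of 113, quantity demanded is 299.5 − 1.5·113 = 130.
Sellers supply 130 only when they receive Ps with -53 + 1·Ps = 130, i.e. Ps = 183.
s = Ps − Pb = 183 − 113 = 70.

Required subsidy s = $70 per unit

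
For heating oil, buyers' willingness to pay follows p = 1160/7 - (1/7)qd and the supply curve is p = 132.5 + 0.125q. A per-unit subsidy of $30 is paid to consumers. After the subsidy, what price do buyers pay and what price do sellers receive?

Buyers pay $132; sellers receive $162

Pre-subsidy: 1160/7 - (1/7)q = 132.5 + 0.125q gives q* = 124 and p* = 148.
With the rebate, buyers effectively pay pb = ps − 30, where ps is the price sellers receive.
On the curves, pb = 1160/7 - (1/7)q and ps = 132.5 + 0.125q; the wedge ps − pb = 30 gives 132.5 + 0.125q − (1160/7 - (1/7)q) = 30, so q' = 236.
Then pb = 1160/7 − (1/7)·236 = 132 and ps = 132.5 + 0.125·236 = 162.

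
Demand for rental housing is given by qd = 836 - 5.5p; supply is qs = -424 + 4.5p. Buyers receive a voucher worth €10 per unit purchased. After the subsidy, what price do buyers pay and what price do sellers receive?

Buyers pay €121.5; sellers receive €131.5

Pre-subsidy: 836 - 5.5p = -424 + 4.5p gives p* = 126, q* = 143.
With the rebate, buyers effectively pay pb = ps − 10, where ps is the price sellers receive.
Demand in terms of ps becomes qd = 836 − 5.5(ps − 10) = 891 - 5.5ps. Setting this equal to supply: 891 - 5.5ps = -424 + 4.5ps, so ps = 131.5.
Buyers pay pb = 131.5 − 10 = 121.5; q' = -424 + 4.5·131.5 = 167.75.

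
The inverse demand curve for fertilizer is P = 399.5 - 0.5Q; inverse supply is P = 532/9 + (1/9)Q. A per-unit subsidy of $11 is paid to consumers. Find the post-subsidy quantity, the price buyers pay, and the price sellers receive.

Pre-subsidy: 399.5 - 0.5Q = 532/9 + (1/9)Q gives Q* = 557 and P* = 121.
With the rebate, buyers effectively pay Pb = Ps − 11, where Ps is the price sellers receive.
On the curves, Pb = 399.5 - 0.5Q and Ps = 532/9 + (1/9)Q; the wedge Ps − Pb = 11 gives 532/9 + (1/9)Q − (399.5 - 0.5Q) = 11, so Q' = 575.
Then Pb = 399.5 − 0.5·575 = 112 and Ps = 532/9 + (1/9)·575 = 123.

Q' = 575; buyers pay $112; sellers receive $123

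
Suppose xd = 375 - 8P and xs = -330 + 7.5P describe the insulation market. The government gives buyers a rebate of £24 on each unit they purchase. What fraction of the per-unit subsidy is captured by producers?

Producer share = 16/31

Pre-subsidy: 375 - 8P = -330 + 7.5P gives P* = 1410/31, x* = 345/31.
With the rebate, buyers effectively pay Pb = Ps − 24, where Ps is the price sellers receive.
Demand in terms of Ps becomes xd = 375 − 8(Ps − 24) = 567 - 8Ps. Setting this equal to supply: 567 - 8Ps = -330 + 7.5Ps, so Ps = 1794/31.
Buyers pay Pb = 1794/31 − 24 = 1050/31; x' = -330 + 7.5·(1794/31) = 3225/31.
Buyers' price falls by P* − Pb = 1410/31 − 1050/31 = 360/31; sellers' price rises by Ps − P* = 1794/31 − 1410/31 = 384/31.
So producers capture (384/31)/24 = 16/31 of each unit of subsidy.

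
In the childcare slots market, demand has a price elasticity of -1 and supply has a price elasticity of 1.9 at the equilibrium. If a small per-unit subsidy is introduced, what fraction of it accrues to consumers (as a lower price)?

For a small subsidy around the equilibrium, the benefit split depends on the relative slopes, which at a point are proportional to the elasticities.
Buyer share = εs/(εs + |εd|) = 1.9/(1.9 + 1) = 19/29; seller share = |εd|/(εs + |εd|) = 10/29.

Consumer share = 19/29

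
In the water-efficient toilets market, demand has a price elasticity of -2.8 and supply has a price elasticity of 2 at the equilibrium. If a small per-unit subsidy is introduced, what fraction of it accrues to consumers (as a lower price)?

For a small subsidy around the equilibrium, the benefit split depends on the relative slopes, which at a point are proportional to the elasticities.
Buyer share = εs/(εs + |εd|) = 2/(2 + 2.8) = 5/12; seller share = |εd|/(εs + |εd|) = 7/12.

Consumer share = 5/12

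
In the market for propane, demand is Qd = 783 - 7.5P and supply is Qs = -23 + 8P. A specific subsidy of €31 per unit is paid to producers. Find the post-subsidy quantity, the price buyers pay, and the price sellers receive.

Pre-subsidy: 783 - 7.5P = -23 + 8P gives P* = 52, Q* = 393.
With the subsidy, sellers receive Ps = Pb + 31 for each unit, where Pb is the price buyers pay.
Supply in terms of Pb becomes Qs = -23 + 8(Pb + 31) = 225 + 8Pb. Setting this equal to demand: 783 - 7.5Pb = 225 + 8Pb, so Pb = 36.
Sellers receive Ps = 36 + 31 = 67; Q' = 783 − 7.5·36 = 513.

Q' = 513; buyers pay €36; sellers receive €67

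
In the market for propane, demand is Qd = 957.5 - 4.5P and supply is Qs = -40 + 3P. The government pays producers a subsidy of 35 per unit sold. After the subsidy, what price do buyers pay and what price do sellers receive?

Pre-subsidy: 957.5 - 4.5P = -40 + 3P gives P* = 133, Q* = 359.
With the subsidy, sellers receive Ps = Pb + 35 for each unit, where Pb is the price buyers pay.
Supply in terms of Pb becomes Qs = -40 + 3(Pb + 35) = 65 + 3Pb. Setting this equal to demand: 957.5 - 4.5Pb = 65 + 3Pb, so Pb = 119.
Sellers receive Ps = 119 + 35 = 154; Q' = 957.5 − 4.5·119 = 422.

Buyers pay 119; sellers receive 154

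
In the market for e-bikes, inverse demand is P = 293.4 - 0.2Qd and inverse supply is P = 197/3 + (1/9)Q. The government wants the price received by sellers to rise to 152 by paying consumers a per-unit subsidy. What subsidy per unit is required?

Required subsidy s = 14 per unit

At a seller price of 152, quantity supplied is -591 + 9·152 = 777.
Buyers absorb 777 only when they pay Pb = 293.4 − 0.2·777 = 138.
s = Ps − Pb = 152 − 138 = 14.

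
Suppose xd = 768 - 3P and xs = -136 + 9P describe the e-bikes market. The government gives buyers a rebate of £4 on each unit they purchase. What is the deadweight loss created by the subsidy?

Deadweight loss = £18

Pre-subsidy: 768 - 3P = -136 + 9P gives P* = 226/3, x* = 542.
With the rebate, buyers effectively pay Pb = Ps − 4, where Ps is the price sellers receive.
Demand in terms of Ps becomes xd = 768 − 3(Ps − 4) = 780 - 3Ps. Setting this equal to supply: 780 - 3Ps = -136 + 9Ps, so Ps = 229/3.
Buyers pay Pb = 229/3 − 4 = 217/3; x' = -136 + 9·(229/3) = 551.
The subsidy expands output by 551 − 542 = 9 past the efficient level; on those units the gap between marginal cost and willingness to pay runs from 0 up to 4.
DWL = ½ × 4 × 9 = 18.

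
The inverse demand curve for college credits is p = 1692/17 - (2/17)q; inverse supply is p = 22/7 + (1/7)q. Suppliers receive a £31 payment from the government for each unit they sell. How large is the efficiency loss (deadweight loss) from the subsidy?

Deadweight loss = £1844.5

Pre-subsidy: 1692/17 - (2/17)q = 22/7 + (1/7)q gives q* = 370 and p* = 56.
With the subsidy, sellers receive ps = pb + 31 for each unit, where pb is the price buyers pay.
On the curves, pb = 1692/17 - (2/17)q and ps = 22/7 + (1/7)q; the wedge ps − pb = 31 gives 22/7 + (1/7)q − (1692/17 - (2/17)q) = 31, so q' = 489.
Then pb = 1692/17 − (2/17)·489 = 42 and ps = 22/7 + (1/7)·489 = 73.
The subsidy expands output by 489 − 370 = 119 past the efficient level; on those units the gap between marginal cost and willingness to pay runs from 0 up to 31.
DWL = ½ × 31 × 119 = 1844.5.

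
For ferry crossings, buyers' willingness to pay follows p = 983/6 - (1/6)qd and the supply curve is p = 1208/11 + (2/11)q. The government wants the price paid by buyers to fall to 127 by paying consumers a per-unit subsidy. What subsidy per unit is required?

Required subsidy s = 23 per unit

At a buyer price of 127, quantity demanded is 983 − 6·127 = 221.
Sellers supply 221 only when they receive ps = 1208/11 + (2/11)·221 = 150.
s = ps − pb = 150 − 127 = 23.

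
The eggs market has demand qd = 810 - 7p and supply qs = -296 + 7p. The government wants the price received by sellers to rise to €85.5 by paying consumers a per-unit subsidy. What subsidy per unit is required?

At a seller price of 85.5, quantity supplied is -296 + 7·85.5 = 302.5.
Buyers absorb 302.5 only when they pay pb with 810 − 7·pb = 302.5, i.e. pb = 72.5.
s = ps − pb = 85.5 − 72.5 = 13.

Required subsidy s = €13 per unit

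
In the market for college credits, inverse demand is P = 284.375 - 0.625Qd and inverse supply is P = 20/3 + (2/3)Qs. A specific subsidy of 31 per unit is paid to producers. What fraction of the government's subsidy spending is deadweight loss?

Pre-subsidy: 284.375 - 0.625Q = 20/3 + (2/3)Q gives Q* = 215 and P* = 150.
With the subsidy, sellers receive Ps = Pb + 31 for each unit, where Pb is the price buyers pay.
On the curves, Pb = 284.375 - 0.625Q and Ps = 20/3 + (2/3)Q; the wedge Ps − Pb = 31 gives 20/3 + (2/3)Q − (284.375 - 0.625Q) = 31, so Q' = 239.
Then Pb = 284.375 − 0.625·239 = 135 and Ps = 20/3 + (2/3)·239 = 166.
ΔCS = ½(215 + 239)(150 − 135) = 3405; ΔPS = ½(215 + 239)(166 − 150) = 3632.
Government spending = 31 × 239 = 7409.
DWL = ½ × 31 × (239 − 215) = 372; fraction = 372 / 7409 = 12/239.

DWL / government spending = 12/239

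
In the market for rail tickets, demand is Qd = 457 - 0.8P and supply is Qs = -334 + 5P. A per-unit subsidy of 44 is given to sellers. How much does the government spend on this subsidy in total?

Pre-subsidy: 457 - 0.8P = -334 + 5P gives P* = 3955/29, Q* = 10089/29.
With the subsidy, sellers receive Ps = Pb + 44 for each unit, where Pb is the price buyers pay.
Supply in terms of Pb becomes Qs = -334 + 5(Pb + 44) = -114 + 5Pb. Setting this equal to demand: 457 - 0.8Pb = -114 + 5Pb, so Pb = 2855/29.
Sellers receive Ps = 2855/29 + 44 = 4131/29; Q' = 457 − 0.8·(2855/29) = 10969/29.
Government outlay = subsidy × quantity = 44 × 10969/29 = 482636/29.

Government cost = 482636/29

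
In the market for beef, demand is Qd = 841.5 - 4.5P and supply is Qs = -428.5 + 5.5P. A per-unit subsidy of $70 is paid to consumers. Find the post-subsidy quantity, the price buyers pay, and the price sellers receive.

Pre-subsidy: 841.5 - 4.5P = -428.5 + 5.5P gives P* = 127, Q* = 270.
With the rebate, buyers effectively pay Pb = Ps − 70, where Ps is the price sellers receive.
Demand in terms of Ps becomes Qd = 841.5 − 4.5(Ps − 70) = 1156.5 - 4.5Ps. Setting this equal to supply: 1156.5 - 4.5Ps = -428.5 + 5.5Ps, so Ps = 158.5.
Buyers pay Pb = 158.5 − 70 = 88.5; Q' = -428.5 + 5.5·158.5 = 443.25.

Q' = 443.25; buyers pay $88.5; sellers receive $158.5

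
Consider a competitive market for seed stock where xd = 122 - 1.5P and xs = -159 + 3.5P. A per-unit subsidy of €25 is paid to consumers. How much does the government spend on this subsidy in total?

Pre-subsidy: 122 - 1.5P = -159 + 3.5P gives P* = 56.2, x* = 37.7.
With the rebate, buyers effectively pay Pb = Ps − 25, where Ps is the price sellers receive.
Demand in terms of Ps becomes xd = 122 − 1.5(Ps − 25) = 159.5 - 1.5Ps. Setting this equal to supply: 159.5 - 1.5Ps = -159 + 3.5Ps, so Ps = 63.7.
Buyers pay Pb = 63.7 − 25 = 38.7; x' = -159 + 3.5·63.7 = 63.95.
Government outlay = subsidy × quantity = 25 × 63.95 = 1598.75.

Government cost = €1598.75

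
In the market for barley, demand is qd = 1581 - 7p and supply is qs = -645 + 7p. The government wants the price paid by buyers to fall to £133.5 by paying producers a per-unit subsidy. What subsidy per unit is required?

Required subsidy s = £51 per unit

At a buyer price of 133.5, quantity demanded is 1581 − 7·133.5 = 646.5.
Sellers supply 646.5 only when they receive ps with -645 + 7·ps = 646.5, i.e. ps = 184.5.
s = ps − pb = 184.5 − 133.5 = 51.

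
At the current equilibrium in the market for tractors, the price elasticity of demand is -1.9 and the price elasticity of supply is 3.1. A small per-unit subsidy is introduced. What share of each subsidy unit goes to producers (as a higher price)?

For a small subsidy around the equilibrium, the benefit split depends on the relative slopes, which at a point are proportional to the elasticities.
Buyer share = εs/(εs + |εd|) = 3.1/(3.1 + 1.9) = 0.62; seller share = |εd|/(εs + |εd|) = 0.38.
So producers capture 0.38 of the subsidy.

Producer share = 0.38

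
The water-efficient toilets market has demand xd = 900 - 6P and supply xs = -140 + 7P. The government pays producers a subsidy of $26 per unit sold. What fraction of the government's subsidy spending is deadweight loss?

Pre-subsidy: 900 - 6P = -140 + 7P gives P* = 80, x* = 420.
With the subsidy, sellers receive Ps = Pb + 26 for each unit, where Pb is the price buyers pay.
Supply in terms of Pb becomes xs = -140 + 7(Pb + 26) = 42 + 7Pb. Setting this equal to demand: 900 - 6Pb = 42 + 7Pb, so Pb = 66.
Sellers receive Ps = 66 + 26 = 92; x' = 900 − 6·66 = 504.
ΔCS = ½(420 + 504)(80 − 66) = 6468; ΔPS = ½(420 + 504)(92 − 80) = 5544.
Government spending = 26 × 504 = 13104.
DWL = ½ × 26 × (504 − 420) = 1092; fraction = 1092 / 13104 = 1/12.

DWL / government spending = 1/12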